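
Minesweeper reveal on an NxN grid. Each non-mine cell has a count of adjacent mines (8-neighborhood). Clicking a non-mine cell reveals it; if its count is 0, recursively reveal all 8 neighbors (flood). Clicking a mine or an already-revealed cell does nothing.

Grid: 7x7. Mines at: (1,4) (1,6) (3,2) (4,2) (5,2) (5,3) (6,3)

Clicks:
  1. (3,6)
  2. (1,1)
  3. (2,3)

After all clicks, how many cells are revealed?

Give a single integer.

Click 1 (3,6) count=0: revealed 18 new [(2,3) (2,4) (2,5) (2,6) (3,3) (3,4) (3,5) (3,6) (4,3) (4,4) (4,5) (4,6) (5,4) (5,5) (5,6) (6,4) (6,5) (6,6)] -> total=18
Click 2 (1,1) count=0: revealed 19 new [(0,0) (0,1) (0,2) (0,3) (1,0) (1,1) (1,2) (1,3) (2,0) (2,1) (2,2) (3,0) (3,1) (4,0) (4,1) (5,0) (5,1) (6,0) (6,1)] -> total=37
Click 3 (2,3) count=2: revealed 0 new [(none)] -> total=37

Answer: 37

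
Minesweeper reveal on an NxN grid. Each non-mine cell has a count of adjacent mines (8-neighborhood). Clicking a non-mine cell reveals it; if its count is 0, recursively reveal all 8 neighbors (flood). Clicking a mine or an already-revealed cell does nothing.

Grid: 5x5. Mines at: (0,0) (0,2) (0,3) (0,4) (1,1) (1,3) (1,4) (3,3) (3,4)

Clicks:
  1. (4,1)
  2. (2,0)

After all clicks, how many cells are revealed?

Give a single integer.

Answer: 9

Derivation:
Click 1 (4,1) count=0: revealed 9 new [(2,0) (2,1) (2,2) (3,0) (3,1) (3,2) (4,0) (4,1) (4,2)] -> total=9
Click 2 (2,0) count=1: revealed 0 new [(none)] -> total=9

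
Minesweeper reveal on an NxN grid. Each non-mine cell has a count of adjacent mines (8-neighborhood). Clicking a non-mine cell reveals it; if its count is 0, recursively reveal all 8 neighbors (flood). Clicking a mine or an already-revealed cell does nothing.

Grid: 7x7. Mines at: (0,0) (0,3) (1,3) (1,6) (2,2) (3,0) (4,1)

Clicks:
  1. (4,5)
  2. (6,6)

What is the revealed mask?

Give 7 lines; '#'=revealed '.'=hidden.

Answer: .......
.......
...####
..#####
..#####
#######
#######

Derivation:
Click 1 (4,5) count=0: revealed 28 new [(2,3) (2,4) (2,5) (2,6) (3,2) (3,3) (3,4) (3,5) (3,6) (4,2) (4,3) (4,4) (4,5) (4,6) (5,0) (5,1) (5,2) (5,3) (5,4) (5,5) (5,6) (6,0) (6,1) (6,2) (6,3) (6,4) (6,5) (6,6)] -> total=28
Click 2 (6,6) count=0: revealed 0 new [(none)] -> total=28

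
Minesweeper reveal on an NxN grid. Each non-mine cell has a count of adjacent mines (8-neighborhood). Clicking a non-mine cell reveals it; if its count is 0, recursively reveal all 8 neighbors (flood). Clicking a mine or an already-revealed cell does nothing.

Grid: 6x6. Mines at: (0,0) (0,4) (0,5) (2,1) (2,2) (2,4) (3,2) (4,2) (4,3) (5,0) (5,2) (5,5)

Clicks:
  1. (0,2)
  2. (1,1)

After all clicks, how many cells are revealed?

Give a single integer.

Click 1 (0,2) count=0: revealed 6 new [(0,1) (0,2) (0,3) (1,1) (1,2) (1,3)] -> total=6
Click 2 (1,1) count=3: revealed 0 new [(none)] -> total=6

Answer: 6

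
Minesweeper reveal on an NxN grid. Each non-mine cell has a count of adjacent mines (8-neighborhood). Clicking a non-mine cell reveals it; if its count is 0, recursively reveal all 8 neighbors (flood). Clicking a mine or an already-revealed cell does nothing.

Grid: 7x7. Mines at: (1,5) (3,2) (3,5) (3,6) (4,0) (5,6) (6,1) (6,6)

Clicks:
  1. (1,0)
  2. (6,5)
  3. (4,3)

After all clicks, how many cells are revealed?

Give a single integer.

Answer: 19

Derivation:
Click 1 (1,0) count=0: revealed 17 new [(0,0) (0,1) (0,2) (0,3) (0,4) (1,0) (1,1) (1,2) (1,3) (1,4) (2,0) (2,1) (2,2) (2,3) (2,4) (3,0) (3,1)] -> total=17
Click 2 (6,5) count=2: revealed 1 new [(6,5)] -> total=18
Click 3 (4,3) count=1: revealed 1 new [(4,3)] -> total=19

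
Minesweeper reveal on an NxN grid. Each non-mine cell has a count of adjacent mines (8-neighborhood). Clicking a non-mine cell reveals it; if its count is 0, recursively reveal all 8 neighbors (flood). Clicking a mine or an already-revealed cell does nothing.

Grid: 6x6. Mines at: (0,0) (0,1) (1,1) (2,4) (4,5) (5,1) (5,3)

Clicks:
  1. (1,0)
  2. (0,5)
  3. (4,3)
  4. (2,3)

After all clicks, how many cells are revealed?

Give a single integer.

Answer: 11

Derivation:
Click 1 (1,0) count=3: revealed 1 new [(1,0)] -> total=1
Click 2 (0,5) count=0: revealed 8 new [(0,2) (0,3) (0,4) (0,5) (1,2) (1,3) (1,4) (1,5)] -> total=9
Click 3 (4,3) count=1: revealed 1 new [(4,3)] -> total=10
Click 4 (2,3) count=1: revealed 1 new [(2,3)] -> total=11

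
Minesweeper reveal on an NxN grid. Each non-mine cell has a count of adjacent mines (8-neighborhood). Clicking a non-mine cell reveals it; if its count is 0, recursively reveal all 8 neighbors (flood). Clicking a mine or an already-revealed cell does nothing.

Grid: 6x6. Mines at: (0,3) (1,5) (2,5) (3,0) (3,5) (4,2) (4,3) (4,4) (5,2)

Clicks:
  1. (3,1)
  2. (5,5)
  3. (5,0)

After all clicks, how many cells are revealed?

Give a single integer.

Click 1 (3,1) count=2: revealed 1 new [(3,1)] -> total=1
Click 2 (5,5) count=1: revealed 1 new [(5,5)] -> total=2
Click 3 (5,0) count=0: revealed 4 new [(4,0) (4,1) (5,0) (5,1)] -> total=6

Answer: 6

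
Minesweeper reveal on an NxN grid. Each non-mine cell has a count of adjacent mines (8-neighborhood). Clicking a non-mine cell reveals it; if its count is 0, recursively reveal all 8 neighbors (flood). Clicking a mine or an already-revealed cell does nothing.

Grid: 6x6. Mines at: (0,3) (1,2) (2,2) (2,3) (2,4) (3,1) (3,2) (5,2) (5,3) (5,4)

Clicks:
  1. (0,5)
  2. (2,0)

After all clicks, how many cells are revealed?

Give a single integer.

Answer: 5

Derivation:
Click 1 (0,5) count=0: revealed 4 new [(0,4) (0,5) (1,4) (1,5)] -> total=4
Click 2 (2,0) count=1: revealed 1 new [(2,0)] -> total=5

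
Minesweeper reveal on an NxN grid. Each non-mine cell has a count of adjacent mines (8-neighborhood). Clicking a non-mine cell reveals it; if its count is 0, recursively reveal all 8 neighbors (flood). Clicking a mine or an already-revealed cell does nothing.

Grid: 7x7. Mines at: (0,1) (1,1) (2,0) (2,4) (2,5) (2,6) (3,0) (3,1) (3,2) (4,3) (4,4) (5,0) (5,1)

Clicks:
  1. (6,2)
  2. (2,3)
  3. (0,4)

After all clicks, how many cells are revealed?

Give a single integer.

Answer: 12

Derivation:
Click 1 (6,2) count=1: revealed 1 new [(6,2)] -> total=1
Click 2 (2,3) count=2: revealed 1 new [(2,3)] -> total=2
Click 3 (0,4) count=0: revealed 10 new [(0,2) (0,3) (0,4) (0,5) (0,6) (1,2) (1,3) (1,4) (1,5) (1,6)] -> total=12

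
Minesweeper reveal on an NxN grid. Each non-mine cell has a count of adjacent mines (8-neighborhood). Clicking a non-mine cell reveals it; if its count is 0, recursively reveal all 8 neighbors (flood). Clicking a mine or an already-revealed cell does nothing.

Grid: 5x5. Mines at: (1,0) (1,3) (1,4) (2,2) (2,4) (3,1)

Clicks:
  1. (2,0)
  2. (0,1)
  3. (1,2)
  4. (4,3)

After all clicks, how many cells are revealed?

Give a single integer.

Click 1 (2,0) count=2: revealed 1 new [(2,0)] -> total=1
Click 2 (0,1) count=1: revealed 1 new [(0,1)] -> total=2
Click 3 (1,2) count=2: revealed 1 new [(1,2)] -> total=3
Click 4 (4,3) count=0: revealed 6 new [(3,2) (3,3) (3,4) (4,2) (4,3) (4,4)] -> total=9

Answer: 9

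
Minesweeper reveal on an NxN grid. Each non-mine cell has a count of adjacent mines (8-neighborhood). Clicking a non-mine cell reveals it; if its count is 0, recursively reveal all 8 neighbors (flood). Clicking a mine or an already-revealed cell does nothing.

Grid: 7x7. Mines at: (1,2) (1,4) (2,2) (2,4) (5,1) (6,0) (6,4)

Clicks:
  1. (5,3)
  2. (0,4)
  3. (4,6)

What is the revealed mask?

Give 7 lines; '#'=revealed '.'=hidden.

Answer: ....###
.....##
.....##
..#####
..#####
..#####
.....##

Derivation:
Click 1 (5,3) count=1: revealed 1 new [(5,3)] -> total=1
Click 2 (0,4) count=1: revealed 1 new [(0,4)] -> total=2
Click 3 (4,6) count=0: revealed 22 new [(0,5) (0,6) (1,5) (1,6) (2,5) (2,6) (3,2) (3,3) (3,4) (3,5) (3,6) (4,2) (4,3) (4,4) (4,5) (4,6) (5,2) (5,4) (5,5) (5,6) (6,5) (6,6)] -> total=24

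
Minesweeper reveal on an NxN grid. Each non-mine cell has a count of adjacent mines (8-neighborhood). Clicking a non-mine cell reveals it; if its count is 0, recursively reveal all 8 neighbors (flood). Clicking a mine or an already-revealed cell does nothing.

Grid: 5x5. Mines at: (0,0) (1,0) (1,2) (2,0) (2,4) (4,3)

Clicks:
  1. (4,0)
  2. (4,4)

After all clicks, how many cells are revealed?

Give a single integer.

Click 1 (4,0) count=0: revealed 6 new [(3,0) (3,1) (3,2) (4,0) (4,1) (4,2)] -> total=6
Click 2 (4,4) count=1: revealed 1 new [(4,4)] -> total=7

Answer: 7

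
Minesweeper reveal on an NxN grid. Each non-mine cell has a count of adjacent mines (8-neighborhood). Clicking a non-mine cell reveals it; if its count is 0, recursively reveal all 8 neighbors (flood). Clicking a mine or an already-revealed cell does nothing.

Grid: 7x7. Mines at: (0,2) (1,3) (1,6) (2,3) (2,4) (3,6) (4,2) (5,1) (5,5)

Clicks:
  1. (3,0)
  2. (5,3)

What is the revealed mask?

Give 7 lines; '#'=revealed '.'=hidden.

Click 1 (3,0) count=0: revealed 13 new [(0,0) (0,1) (1,0) (1,1) (1,2) (2,0) (2,1) (2,2) (3,0) (3,1) (3,2) (4,0) (4,1)] -> total=13
Click 2 (5,3) count=1: revealed 1 new [(5,3)] -> total=14

Answer: ##.....
###....
###....
###....
##.....
...#...
.......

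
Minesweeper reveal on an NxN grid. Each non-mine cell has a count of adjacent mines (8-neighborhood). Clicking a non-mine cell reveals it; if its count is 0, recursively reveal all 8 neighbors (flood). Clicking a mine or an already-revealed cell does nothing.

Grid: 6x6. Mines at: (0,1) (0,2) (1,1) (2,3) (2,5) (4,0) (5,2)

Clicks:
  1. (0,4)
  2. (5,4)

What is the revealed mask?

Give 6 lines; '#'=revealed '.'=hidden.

Answer: ...###
...###
......
...###
...###
...###

Derivation:
Click 1 (0,4) count=0: revealed 6 new [(0,3) (0,4) (0,5) (1,3) (1,4) (1,5)] -> total=6
Click 2 (5,4) count=0: revealed 9 new [(3,3) (3,4) (3,5) (4,3) (4,4) (4,5) (5,3) (5,4) (5,5)] -> total=15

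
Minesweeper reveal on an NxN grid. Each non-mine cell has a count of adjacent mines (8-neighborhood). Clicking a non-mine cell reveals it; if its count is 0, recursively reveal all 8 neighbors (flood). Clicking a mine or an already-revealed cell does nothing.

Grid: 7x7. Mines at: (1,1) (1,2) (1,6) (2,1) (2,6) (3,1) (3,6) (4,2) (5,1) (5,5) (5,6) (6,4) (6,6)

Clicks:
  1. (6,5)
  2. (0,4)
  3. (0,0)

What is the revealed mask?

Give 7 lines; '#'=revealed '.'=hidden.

Click 1 (6,5) count=4: revealed 1 new [(6,5)] -> total=1
Click 2 (0,4) count=0: revealed 15 new [(0,3) (0,4) (0,5) (1,3) (1,4) (1,5) (2,3) (2,4) (2,5) (3,3) (3,4) (3,5) (4,3) (4,4) (4,5)] -> total=16
Click 3 (0,0) count=1: revealed 1 new [(0,0)] -> total=17

Answer: #..###.
...###.
...###.
...###.
...###.
.......
.....#.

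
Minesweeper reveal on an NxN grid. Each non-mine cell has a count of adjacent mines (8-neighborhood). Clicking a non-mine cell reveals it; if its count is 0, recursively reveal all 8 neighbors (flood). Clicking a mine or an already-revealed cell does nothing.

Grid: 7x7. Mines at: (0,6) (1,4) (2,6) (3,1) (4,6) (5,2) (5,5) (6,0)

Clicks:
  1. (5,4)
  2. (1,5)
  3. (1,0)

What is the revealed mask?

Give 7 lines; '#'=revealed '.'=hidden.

Answer: ####...
####.#.
####...
.......
.......
....#..
.......

Derivation:
Click 1 (5,4) count=1: revealed 1 new [(5,4)] -> total=1
Click 2 (1,5) count=3: revealed 1 new [(1,5)] -> total=2
Click 3 (1,0) count=0: revealed 12 new [(0,0) (0,1) (0,2) (0,3) (1,0) (1,1) (1,2) (1,3) (2,0) (2,1) (2,2) (2,3)] -> total=14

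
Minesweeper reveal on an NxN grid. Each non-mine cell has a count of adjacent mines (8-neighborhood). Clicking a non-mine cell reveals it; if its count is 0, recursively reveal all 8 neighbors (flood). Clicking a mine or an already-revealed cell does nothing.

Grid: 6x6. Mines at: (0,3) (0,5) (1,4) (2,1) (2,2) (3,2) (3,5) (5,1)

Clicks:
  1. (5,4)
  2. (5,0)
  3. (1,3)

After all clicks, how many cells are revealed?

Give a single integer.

Answer: 10

Derivation:
Click 1 (5,4) count=0: revealed 8 new [(4,2) (4,3) (4,4) (4,5) (5,2) (5,3) (5,4) (5,5)] -> total=8
Click 2 (5,0) count=1: revealed 1 new [(5,0)] -> total=9
Click 3 (1,3) count=3: revealed 1 new [(1,3)] -> total=10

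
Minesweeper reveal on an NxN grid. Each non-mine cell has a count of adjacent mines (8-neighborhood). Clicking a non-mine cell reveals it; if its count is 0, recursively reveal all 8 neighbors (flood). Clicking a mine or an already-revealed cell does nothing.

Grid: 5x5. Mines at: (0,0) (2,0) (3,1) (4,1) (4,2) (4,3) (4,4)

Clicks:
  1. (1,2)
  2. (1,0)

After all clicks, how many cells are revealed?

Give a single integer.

Answer: 16

Derivation:
Click 1 (1,2) count=0: revealed 15 new [(0,1) (0,2) (0,3) (0,4) (1,1) (1,2) (1,3) (1,4) (2,1) (2,2) (2,3) (2,4) (3,2) (3,3) (3,4)] -> total=15
Click 2 (1,0) count=2: revealed 1 new [(1,0)] -> total=16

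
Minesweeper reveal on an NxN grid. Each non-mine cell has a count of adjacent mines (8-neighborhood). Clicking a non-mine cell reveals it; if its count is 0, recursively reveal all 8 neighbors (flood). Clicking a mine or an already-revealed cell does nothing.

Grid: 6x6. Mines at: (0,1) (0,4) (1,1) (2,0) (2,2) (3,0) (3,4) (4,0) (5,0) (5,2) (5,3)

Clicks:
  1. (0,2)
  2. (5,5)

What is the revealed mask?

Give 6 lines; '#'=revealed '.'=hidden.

Click 1 (0,2) count=2: revealed 1 new [(0,2)] -> total=1
Click 2 (5,5) count=0: revealed 4 new [(4,4) (4,5) (5,4) (5,5)] -> total=5

Answer: ..#...
......
......
......
....##
....##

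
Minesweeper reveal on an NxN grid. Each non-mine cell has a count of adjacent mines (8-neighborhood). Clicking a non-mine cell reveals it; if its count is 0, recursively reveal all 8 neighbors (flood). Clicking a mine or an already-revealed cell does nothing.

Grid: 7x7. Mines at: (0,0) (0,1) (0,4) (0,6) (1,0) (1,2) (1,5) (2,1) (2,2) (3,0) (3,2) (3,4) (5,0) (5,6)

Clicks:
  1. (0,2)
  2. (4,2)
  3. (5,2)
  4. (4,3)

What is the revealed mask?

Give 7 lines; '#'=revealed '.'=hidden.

Answer: ..#....
.......
.......
.......
.#####.
.#####.
.#####.

Derivation:
Click 1 (0,2) count=2: revealed 1 new [(0,2)] -> total=1
Click 2 (4,2) count=1: revealed 1 new [(4,2)] -> total=2
Click 3 (5,2) count=0: revealed 14 new [(4,1) (4,3) (4,4) (4,5) (5,1) (5,2) (5,3) (5,4) (5,5) (6,1) (6,2) (6,3) (6,4) (6,5)] -> total=16
Click 4 (4,3) count=2: revealed 0 new [(none)] -> total=16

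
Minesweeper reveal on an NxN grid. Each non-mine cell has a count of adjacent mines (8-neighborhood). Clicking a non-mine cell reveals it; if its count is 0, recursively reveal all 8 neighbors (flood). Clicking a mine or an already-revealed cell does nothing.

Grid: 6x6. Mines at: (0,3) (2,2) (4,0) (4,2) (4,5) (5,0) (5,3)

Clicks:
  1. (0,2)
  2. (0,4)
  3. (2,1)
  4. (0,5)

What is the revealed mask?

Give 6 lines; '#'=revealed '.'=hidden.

Answer: ..#.##
...###
.#.###
...###
......
......

Derivation:
Click 1 (0,2) count=1: revealed 1 new [(0,2)] -> total=1
Click 2 (0,4) count=1: revealed 1 new [(0,4)] -> total=2
Click 3 (2,1) count=1: revealed 1 new [(2,1)] -> total=3
Click 4 (0,5) count=0: revealed 10 new [(0,5) (1,3) (1,4) (1,5) (2,3) (2,4) (2,5) (3,3) (3,4) (3,5)] -> total=13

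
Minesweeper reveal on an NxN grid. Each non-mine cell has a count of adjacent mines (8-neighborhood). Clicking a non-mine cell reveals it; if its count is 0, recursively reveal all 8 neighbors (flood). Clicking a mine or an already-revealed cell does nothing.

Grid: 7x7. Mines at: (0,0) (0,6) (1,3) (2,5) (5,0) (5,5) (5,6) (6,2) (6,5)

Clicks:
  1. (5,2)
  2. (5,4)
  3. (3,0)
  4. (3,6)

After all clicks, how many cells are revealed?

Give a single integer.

Click 1 (5,2) count=1: revealed 1 new [(5,2)] -> total=1
Click 2 (5,4) count=2: revealed 1 new [(5,4)] -> total=2
Click 3 (3,0) count=0: revealed 20 new [(1,0) (1,1) (1,2) (2,0) (2,1) (2,2) (2,3) (2,4) (3,0) (3,1) (3,2) (3,3) (3,4) (4,0) (4,1) (4,2) (4,3) (4,4) (5,1) (5,3)] -> total=22
Click 4 (3,6) count=1: revealed 1 new [(3,6)] -> total=23

Answer: 23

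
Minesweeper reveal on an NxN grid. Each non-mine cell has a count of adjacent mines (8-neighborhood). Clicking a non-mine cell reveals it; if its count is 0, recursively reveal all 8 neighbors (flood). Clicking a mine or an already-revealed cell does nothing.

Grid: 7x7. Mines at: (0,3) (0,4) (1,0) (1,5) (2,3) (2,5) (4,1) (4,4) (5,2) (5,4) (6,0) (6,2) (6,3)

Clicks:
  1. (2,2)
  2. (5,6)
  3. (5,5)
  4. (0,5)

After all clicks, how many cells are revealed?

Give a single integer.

Answer: 10

Derivation:
Click 1 (2,2) count=1: revealed 1 new [(2,2)] -> total=1
Click 2 (5,6) count=0: revealed 8 new [(3,5) (3,6) (4,5) (4,6) (5,5) (5,6) (6,5) (6,6)] -> total=9
Click 3 (5,5) count=2: revealed 0 new [(none)] -> total=9
Click 4 (0,5) count=2: revealed 1 new [(0,5)] -> total=10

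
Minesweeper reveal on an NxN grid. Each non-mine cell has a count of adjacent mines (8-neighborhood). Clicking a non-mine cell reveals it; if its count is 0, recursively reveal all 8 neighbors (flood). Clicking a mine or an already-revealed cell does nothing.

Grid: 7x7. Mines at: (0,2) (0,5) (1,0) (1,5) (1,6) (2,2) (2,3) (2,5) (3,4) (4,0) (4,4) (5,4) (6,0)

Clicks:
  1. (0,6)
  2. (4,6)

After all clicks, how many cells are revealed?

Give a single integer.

Click 1 (0,6) count=3: revealed 1 new [(0,6)] -> total=1
Click 2 (4,6) count=0: revealed 8 new [(3,5) (3,6) (4,5) (4,6) (5,5) (5,6) (6,5) (6,6)] -> total=9

Answer: 9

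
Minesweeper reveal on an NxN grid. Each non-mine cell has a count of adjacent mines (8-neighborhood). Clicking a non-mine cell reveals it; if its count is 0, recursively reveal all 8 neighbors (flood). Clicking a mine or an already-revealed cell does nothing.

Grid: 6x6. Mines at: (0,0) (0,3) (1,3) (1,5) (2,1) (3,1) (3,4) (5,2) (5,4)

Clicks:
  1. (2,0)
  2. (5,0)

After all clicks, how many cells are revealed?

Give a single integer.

Answer: 5

Derivation:
Click 1 (2,0) count=2: revealed 1 new [(2,0)] -> total=1
Click 2 (5,0) count=0: revealed 4 new [(4,0) (4,1) (5,0) (5,1)] -> total=5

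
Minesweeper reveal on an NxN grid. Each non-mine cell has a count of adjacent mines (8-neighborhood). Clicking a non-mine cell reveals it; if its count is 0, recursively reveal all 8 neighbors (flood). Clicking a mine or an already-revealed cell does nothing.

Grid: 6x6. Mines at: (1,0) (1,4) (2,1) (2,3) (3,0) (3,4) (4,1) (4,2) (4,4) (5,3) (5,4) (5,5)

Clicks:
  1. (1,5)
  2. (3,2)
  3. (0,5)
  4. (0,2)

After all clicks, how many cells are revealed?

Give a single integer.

Answer: 9

Derivation:
Click 1 (1,5) count=1: revealed 1 new [(1,5)] -> total=1
Click 2 (3,2) count=4: revealed 1 new [(3,2)] -> total=2
Click 3 (0,5) count=1: revealed 1 new [(0,5)] -> total=3
Click 4 (0,2) count=0: revealed 6 new [(0,1) (0,2) (0,3) (1,1) (1,2) (1,3)] -> total=9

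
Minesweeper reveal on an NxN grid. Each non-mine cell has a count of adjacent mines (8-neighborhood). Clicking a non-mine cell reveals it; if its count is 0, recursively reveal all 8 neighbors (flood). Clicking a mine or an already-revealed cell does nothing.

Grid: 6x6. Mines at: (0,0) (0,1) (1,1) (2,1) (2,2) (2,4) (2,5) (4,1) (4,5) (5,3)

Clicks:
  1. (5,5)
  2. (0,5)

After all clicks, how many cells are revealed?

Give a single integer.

Answer: 9

Derivation:
Click 1 (5,5) count=1: revealed 1 new [(5,5)] -> total=1
Click 2 (0,5) count=0: revealed 8 new [(0,2) (0,3) (0,4) (0,5) (1,2) (1,3) (1,4) (1,5)] -> total=9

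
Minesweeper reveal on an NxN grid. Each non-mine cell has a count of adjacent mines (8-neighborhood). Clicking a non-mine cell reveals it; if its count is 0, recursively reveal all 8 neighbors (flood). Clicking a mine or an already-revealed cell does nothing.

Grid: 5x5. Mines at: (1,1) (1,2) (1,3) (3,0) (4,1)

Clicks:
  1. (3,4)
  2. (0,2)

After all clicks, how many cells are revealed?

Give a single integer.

Answer: 10

Derivation:
Click 1 (3,4) count=0: revealed 9 new [(2,2) (2,3) (2,4) (3,2) (3,3) (3,4) (4,2) (4,3) (4,4)] -> total=9
Click 2 (0,2) count=3: revealed 1 new [(0,2)] -> total=10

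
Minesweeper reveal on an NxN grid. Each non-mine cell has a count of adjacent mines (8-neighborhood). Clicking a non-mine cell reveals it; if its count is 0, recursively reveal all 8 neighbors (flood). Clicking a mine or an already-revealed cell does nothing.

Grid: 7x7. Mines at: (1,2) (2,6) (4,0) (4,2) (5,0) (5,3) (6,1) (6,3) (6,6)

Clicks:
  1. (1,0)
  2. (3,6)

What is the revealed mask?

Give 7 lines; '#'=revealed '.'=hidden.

Click 1 (1,0) count=0: revealed 8 new [(0,0) (0,1) (1,0) (1,1) (2,0) (2,1) (3,0) (3,1)] -> total=8
Click 2 (3,6) count=1: revealed 1 new [(3,6)] -> total=9

Answer: ##.....
##.....
##.....
##....#
.......
.......
.......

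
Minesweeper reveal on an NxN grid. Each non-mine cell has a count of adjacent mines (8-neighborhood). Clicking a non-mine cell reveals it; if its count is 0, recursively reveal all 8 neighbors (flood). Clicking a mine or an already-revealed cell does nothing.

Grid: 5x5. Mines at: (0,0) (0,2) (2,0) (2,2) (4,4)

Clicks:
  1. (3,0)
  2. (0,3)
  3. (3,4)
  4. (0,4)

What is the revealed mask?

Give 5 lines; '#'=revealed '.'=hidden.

Answer: ...##
...##
...##
#..##
.....

Derivation:
Click 1 (3,0) count=1: revealed 1 new [(3,0)] -> total=1
Click 2 (0,3) count=1: revealed 1 new [(0,3)] -> total=2
Click 3 (3,4) count=1: revealed 1 new [(3,4)] -> total=3
Click 4 (0,4) count=0: revealed 6 new [(0,4) (1,3) (1,4) (2,3) (2,4) (3,3)] -> total=9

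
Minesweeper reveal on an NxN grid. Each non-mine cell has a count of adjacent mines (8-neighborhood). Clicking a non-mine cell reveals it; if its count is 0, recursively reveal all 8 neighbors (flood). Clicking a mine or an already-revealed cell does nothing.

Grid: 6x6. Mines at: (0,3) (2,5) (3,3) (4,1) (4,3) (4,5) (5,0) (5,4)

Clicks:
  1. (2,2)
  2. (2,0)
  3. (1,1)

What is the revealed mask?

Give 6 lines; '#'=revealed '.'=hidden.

Answer: ###...
###...
###...
###...
......
......

Derivation:
Click 1 (2,2) count=1: revealed 1 new [(2,2)] -> total=1
Click 2 (2,0) count=0: revealed 11 new [(0,0) (0,1) (0,2) (1,0) (1,1) (1,2) (2,0) (2,1) (3,0) (3,1) (3,2)] -> total=12
Click 3 (1,1) count=0: revealed 0 new [(none)] -> total=12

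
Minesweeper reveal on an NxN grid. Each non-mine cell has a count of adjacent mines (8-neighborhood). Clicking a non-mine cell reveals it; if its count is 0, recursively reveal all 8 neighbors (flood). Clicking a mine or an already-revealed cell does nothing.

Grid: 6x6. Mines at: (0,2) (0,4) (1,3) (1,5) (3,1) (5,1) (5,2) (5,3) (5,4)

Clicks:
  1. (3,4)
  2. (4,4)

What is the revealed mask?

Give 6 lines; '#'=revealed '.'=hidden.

Click 1 (3,4) count=0: revealed 12 new [(2,2) (2,3) (2,4) (2,5) (3,2) (3,3) (3,4) (3,5) (4,2) (4,3) (4,4) (4,5)] -> total=12
Click 2 (4,4) count=2: revealed 0 new [(none)] -> total=12

Answer: ......
......
..####
..####
..####
......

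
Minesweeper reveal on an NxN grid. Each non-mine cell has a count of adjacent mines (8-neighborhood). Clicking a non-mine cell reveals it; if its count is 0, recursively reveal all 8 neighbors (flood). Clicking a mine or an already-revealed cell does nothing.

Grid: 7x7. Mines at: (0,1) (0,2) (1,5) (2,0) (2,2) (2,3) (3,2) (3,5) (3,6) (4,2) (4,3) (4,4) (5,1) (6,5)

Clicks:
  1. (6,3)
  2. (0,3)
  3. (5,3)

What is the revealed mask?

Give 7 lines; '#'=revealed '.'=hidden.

Answer: ...#...
.......
.......
.......
.......
..###..
..###..

Derivation:
Click 1 (6,3) count=0: revealed 6 new [(5,2) (5,3) (5,4) (6,2) (6,3) (6,4)] -> total=6
Click 2 (0,3) count=1: revealed 1 new [(0,3)] -> total=7
Click 3 (5,3) count=3: revealed 0 new [(none)] -> total=7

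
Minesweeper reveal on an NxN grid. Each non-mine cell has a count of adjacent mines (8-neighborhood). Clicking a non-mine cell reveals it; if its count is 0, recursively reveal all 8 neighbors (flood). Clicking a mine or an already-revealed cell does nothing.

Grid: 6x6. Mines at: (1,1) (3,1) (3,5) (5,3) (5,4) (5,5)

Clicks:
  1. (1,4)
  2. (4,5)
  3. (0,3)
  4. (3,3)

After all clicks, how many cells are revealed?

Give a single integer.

Answer: 19

Derivation:
Click 1 (1,4) count=0: revealed 18 new [(0,2) (0,3) (0,4) (0,5) (1,2) (1,3) (1,4) (1,5) (2,2) (2,3) (2,4) (2,5) (3,2) (3,3) (3,4) (4,2) (4,3) (4,4)] -> total=18
Click 2 (4,5) count=3: revealed 1 new [(4,5)] -> total=19
Click 3 (0,3) count=0: revealed 0 new [(none)] -> total=19
Click 4 (3,3) count=0: revealed 0 new [(none)] -> total=19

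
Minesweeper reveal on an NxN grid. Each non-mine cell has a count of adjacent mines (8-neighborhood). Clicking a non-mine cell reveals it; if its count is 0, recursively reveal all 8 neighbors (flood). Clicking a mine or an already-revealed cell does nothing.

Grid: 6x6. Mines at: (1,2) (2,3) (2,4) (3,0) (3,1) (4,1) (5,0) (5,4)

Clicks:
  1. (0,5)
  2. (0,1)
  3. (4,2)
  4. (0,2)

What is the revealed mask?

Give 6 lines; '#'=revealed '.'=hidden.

Answer: .#####
...###
......
......
..#...
......

Derivation:
Click 1 (0,5) count=0: revealed 6 new [(0,3) (0,4) (0,5) (1,3) (1,4) (1,5)] -> total=6
Click 2 (0,1) count=1: revealed 1 new [(0,1)] -> total=7
Click 3 (4,2) count=2: revealed 1 new [(4,2)] -> total=8
Click 4 (0,2) count=1: revealed 1 new [(0,2)] -> total=9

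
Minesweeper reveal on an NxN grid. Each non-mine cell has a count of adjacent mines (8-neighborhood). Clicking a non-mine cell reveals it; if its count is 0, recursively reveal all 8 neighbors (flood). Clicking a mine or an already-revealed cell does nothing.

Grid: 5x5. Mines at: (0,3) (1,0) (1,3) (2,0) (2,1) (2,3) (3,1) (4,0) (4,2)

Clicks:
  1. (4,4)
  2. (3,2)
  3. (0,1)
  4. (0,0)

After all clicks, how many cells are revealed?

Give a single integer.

Click 1 (4,4) count=0: revealed 4 new [(3,3) (3,4) (4,3) (4,4)] -> total=4
Click 2 (3,2) count=4: revealed 1 new [(3,2)] -> total=5
Click 3 (0,1) count=1: revealed 1 new [(0,1)] -> total=6
Click 4 (0,0) count=1: revealed 1 new [(0,0)] -> total=7

Answer: 7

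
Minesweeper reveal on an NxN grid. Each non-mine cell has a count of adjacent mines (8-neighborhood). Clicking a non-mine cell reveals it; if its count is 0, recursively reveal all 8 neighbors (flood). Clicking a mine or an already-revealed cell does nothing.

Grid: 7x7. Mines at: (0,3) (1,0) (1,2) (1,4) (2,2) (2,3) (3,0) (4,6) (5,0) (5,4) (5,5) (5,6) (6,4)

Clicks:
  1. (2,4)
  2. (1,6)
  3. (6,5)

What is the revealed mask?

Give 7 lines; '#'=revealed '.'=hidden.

Answer: .....##
.....##
....###
.....##
.......
.......
.....#.

Derivation:
Click 1 (2,4) count=2: revealed 1 new [(2,4)] -> total=1
Click 2 (1,6) count=0: revealed 8 new [(0,5) (0,6) (1,5) (1,6) (2,5) (2,6) (3,5) (3,6)] -> total=9
Click 3 (6,5) count=4: revealed 1 new [(6,5)] -> total=10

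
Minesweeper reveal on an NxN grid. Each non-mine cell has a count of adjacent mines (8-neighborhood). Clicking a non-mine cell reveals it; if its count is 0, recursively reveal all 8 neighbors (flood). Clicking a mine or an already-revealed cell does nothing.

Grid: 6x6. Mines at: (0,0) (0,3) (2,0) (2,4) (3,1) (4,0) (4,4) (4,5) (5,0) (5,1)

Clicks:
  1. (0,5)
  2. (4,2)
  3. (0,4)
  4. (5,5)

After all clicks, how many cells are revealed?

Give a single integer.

Click 1 (0,5) count=0: revealed 4 new [(0,4) (0,5) (1,4) (1,5)] -> total=4
Click 2 (4,2) count=2: revealed 1 new [(4,2)] -> total=5
Click 3 (0,4) count=1: revealed 0 new [(none)] -> total=5
Click 4 (5,5) count=2: revealed 1 new [(5,5)] -> total=6

Answer: 6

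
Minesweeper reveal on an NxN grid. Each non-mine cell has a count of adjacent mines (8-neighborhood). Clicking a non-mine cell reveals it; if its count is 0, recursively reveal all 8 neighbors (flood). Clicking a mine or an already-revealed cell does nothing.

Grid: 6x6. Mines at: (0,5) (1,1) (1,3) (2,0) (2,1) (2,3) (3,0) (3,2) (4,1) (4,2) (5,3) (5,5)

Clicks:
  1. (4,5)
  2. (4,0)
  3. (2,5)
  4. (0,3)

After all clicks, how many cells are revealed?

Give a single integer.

Answer: 10

Derivation:
Click 1 (4,5) count=1: revealed 1 new [(4,5)] -> total=1
Click 2 (4,0) count=2: revealed 1 new [(4,0)] -> total=2
Click 3 (2,5) count=0: revealed 7 new [(1,4) (1,5) (2,4) (2,5) (3,4) (3,5) (4,4)] -> total=9
Click 4 (0,3) count=1: revealed 1 new [(0,3)] -> total=10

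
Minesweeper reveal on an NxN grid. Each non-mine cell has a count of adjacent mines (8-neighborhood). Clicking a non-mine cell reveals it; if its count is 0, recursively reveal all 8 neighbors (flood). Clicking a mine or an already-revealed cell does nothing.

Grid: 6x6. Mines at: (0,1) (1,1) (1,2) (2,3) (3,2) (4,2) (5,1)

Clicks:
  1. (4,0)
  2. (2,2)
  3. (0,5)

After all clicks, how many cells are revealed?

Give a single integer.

Click 1 (4,0) count=1: revealed 1 new [(4,0)] -> total=1
Click 2 (2,2) count=4: revealed 1 new [(2,2)] -> total=2
Click 3 (0,5) count=0: revealed 17 new [(0,3) (0,4) (0,5) (1,3) (1,4) (1,5) (2,4) (2,5) (3,3) (3,4) (3,5) (4,3) (4,4) (4,5) (5,3) (5,4) (5,5)] -> total=19

Answer: 19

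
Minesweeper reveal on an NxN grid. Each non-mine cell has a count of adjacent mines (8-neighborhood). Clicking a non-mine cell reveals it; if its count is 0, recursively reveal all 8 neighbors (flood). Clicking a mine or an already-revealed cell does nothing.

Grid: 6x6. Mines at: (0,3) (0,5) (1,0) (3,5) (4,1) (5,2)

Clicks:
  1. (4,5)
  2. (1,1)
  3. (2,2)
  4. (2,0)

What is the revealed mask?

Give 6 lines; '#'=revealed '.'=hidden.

Answer: ......
.####.
#####.
.####.
..####
......

Derivation:
Click 1 (4,5) count=1: revealed 1 new [(4,5)] -> total=1
Click 2 (1,1) count=1: revealed 1 new [(1,1)] -> total=2
Click 3 (2,2) count=0: revealed 14 new [(1,2) (1,3) (1,4) (2,1) (2,2) (2,3) (2,4) (3,1) (3,2) (3,3) (3,4) (4,2) (4,3) (4,4)] -> total=16
Click 4 (2,0) count=1: revealed 1 new [(2,0)] -> total=17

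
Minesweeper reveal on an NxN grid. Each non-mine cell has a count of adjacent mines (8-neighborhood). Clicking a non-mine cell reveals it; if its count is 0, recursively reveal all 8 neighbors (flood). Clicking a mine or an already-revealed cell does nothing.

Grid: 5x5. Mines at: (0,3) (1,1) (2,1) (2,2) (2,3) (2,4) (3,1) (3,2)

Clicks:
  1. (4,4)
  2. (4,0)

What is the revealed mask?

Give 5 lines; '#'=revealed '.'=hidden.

Answer: .....
.....
.....
...##
#..##

Derivation:
Click 1 (4,4) count=0: revealed 4 new [(3,3) (3,4) (4,3) (4,4)] -> total=4
Click 2 (4,0) count=1: revealed 1 new [(4,0)] -> total=5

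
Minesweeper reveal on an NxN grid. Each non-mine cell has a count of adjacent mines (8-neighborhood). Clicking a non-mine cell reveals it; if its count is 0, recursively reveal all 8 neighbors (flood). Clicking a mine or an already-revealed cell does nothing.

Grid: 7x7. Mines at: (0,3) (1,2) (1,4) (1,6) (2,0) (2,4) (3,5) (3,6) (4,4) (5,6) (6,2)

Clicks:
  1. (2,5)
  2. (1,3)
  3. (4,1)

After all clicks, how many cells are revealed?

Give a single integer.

Click 1 (2,5) count=5: revealed 1 new [(2,5)] -> total=1
Click 2 (1,3) count=4: revealed 1 new [(1,3)] -> total=2
Click 3 (4,1) count=0: revealed 17 new [(2,1) (2,2) (2,3) (3,0) (3,1) (3,2) (3,3) (4,0) (4,1) (4,2) (4,3) (5,0) (5,1) (5,2) (5,3) (6,0) (6,1)] -> total=19

Answer: 19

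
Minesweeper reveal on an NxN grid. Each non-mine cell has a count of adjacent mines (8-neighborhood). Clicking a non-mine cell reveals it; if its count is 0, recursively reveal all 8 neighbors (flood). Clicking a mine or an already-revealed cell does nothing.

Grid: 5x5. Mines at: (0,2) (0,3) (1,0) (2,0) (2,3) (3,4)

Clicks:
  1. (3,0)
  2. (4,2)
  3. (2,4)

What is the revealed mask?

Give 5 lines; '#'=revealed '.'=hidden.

Answer: .....
.....
....#
####.
####.

Derivation:
Click 1 (3,0) count=1: revealed 1 new [(3,0)] -> total=1
Click 2 (4,2) count=0: revealed 7 new [(3,1) (3,2) (3,3) (4,0) (4,1) (4,2) (4,3)] -> total=8
Click 3 (2,4) count=2: revealed 1 new [(2,4)] -> total=9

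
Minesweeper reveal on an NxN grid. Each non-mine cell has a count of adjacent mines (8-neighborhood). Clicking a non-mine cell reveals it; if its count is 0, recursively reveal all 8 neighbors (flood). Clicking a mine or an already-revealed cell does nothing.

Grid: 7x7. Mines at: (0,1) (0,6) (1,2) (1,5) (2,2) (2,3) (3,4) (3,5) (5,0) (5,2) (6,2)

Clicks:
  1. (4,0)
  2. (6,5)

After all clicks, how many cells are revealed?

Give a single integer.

Answer: 13

Derivation:
Click 1 (4,0) count=1: revealed 1 new [(4,0)] -> total=1
Click 2 (6,5) count=0: revealed 12 new [(4,3) (4,4) (4,5) (4,6) (5,3) (5,4) (5,5) (5,6) (6,3) (6,4) (6,5) (6,6)] -> total=13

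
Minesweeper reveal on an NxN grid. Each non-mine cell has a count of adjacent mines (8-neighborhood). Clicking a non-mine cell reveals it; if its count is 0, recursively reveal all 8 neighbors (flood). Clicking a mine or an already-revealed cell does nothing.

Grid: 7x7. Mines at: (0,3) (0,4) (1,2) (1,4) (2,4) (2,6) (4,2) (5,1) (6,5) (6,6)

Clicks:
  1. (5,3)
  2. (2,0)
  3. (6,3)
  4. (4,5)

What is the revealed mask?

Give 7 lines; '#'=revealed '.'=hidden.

Answer: ##.....
##.....
##.....
##.####
##.####
..#####
..###..

Derivation:
Click 1 (5,3) count=1: revealed 1 new [(5,3)] -> total=1
Click 2 (2,0) count=0: revealed 10 new [(0,0) (0,1) (1,0) (1,1) (2,0) (2,1) (3,0) (3,1) (4,0) (4,1)] -> total=11
Click 3 (6,3) count=0: revealed 5 new [(5,2) (5,4) (6,2) (6,3) (6,4)] -> total=16
Click 4 (4,5) count=0: revealed 10 new [(3,3) (3,4) (3,5) (3,6) (4,3) (4,4) (4,5) (4,6) (5,5) (5,6)] -> total=26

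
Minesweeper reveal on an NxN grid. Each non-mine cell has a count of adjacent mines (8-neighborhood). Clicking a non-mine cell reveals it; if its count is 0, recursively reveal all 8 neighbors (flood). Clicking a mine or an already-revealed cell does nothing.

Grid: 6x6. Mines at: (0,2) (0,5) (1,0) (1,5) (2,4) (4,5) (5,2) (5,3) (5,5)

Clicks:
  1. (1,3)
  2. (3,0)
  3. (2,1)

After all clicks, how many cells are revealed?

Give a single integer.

Answer: 17

Derivation:
Click 1 (1,3) count=2: revealed 1 new [(1,3)] -> total=1
Click 2 (3,0) count=0: revealed 16 new [(1,1) (1,2) (2,0) (2,1) (2,2) (2,3) (3,0) (3,1) (3,2) (3,3) (4,0) (4,1) (4,2) (4,3) (5,0) (5,1)] -> total=17
Click 3 (2,1) count=1: revealed 0 new [(none)] -> total=17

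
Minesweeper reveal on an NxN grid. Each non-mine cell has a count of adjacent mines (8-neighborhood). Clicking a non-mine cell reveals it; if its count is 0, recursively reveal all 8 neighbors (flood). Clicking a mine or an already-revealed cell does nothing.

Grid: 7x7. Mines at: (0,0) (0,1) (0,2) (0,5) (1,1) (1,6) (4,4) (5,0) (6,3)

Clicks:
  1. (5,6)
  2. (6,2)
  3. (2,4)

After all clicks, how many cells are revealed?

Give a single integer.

Answer: 34

Derivation:
Click 1 (5,6) count=0: revealed 12 new [(2,5) (2,6) (3,5) (3,6) (4,5) (4,6) (5,4) (5,5) (5,6) (6,4) (6,5) (6,6)] -> total=12
Click 2 (6,2) count=1: revealed 1 new [(6,2)] -> total=13
Click 3 (2,4) count=0: revealed 21 new [(1,2) (1,3) (1,4) (1,5) (2,0) (2,1) (2,2) (2,3) (2,4) (3,0) (3,1) (3,2) (3,3) (3,4) (4,0) (4,1) (4,2) (4,3) (5,1) (5,2) (5,3)] -> total=34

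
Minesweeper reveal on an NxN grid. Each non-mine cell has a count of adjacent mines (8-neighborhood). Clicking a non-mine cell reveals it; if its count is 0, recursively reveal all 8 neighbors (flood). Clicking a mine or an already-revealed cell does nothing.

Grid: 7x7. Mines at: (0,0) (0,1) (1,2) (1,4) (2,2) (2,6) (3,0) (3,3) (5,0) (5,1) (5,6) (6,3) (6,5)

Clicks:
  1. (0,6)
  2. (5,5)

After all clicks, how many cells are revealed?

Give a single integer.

Click 1 (0,6) count=0: revealed 4 new [(0,5) (0,6) (1,5) (1,6)] -> total=4
Click 2 (5,5) count=2: revealed 1 new [(5,5)] -> total=5

Answer: 5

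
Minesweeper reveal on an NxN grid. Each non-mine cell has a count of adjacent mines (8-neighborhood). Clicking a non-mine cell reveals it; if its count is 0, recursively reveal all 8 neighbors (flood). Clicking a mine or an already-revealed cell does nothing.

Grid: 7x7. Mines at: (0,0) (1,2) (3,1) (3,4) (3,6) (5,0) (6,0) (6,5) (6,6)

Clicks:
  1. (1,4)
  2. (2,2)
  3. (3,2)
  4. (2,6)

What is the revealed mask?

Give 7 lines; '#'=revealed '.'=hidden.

Click 1 (1,4) count=0: revealed 12 new [(0,3) (0,4) (0,5) (0,6) (1,3) (1,4) (1,5) (1,6) (2,3) (2,4) (2,5) (2,6)] -> total=12
Click 2 (2,2) count=2: revealed 1 new [(2,2)] -> total=13
Click 3 (3,2) count=1: revealed 1 new [(3,2)] -> total=14
Click 4 (2,6) count=1: revealed 0 new [(none)] -> total=14

Answer: ...####
...####
..#####
..#....
.......
.......
.......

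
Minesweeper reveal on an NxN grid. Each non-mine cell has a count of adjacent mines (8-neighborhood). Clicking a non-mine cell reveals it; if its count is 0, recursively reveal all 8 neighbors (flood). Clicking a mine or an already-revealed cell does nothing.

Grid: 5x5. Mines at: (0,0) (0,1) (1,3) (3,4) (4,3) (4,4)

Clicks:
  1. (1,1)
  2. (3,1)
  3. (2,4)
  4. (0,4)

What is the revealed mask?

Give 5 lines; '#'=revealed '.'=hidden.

Answer: ....#
###..
###.#
###..
###..

Derivation:
Click 1 (1,1) count=2: revealed 1 new [(1,1)] -> total=1
Click 2 (3,1) count=0: revealed 11 new [(1,0) (1,2) (2,0) (2,1) (2,2) (3,0) (3,1) (3,2) (4,0) (4,1) (4,2)] -> total=12
Click 3 (2,4) count=2: revealed 1 new [(2,4)] -> total=13
Click 4 (0,4) count=1: revealed 1 new [(0,4)] -> total=14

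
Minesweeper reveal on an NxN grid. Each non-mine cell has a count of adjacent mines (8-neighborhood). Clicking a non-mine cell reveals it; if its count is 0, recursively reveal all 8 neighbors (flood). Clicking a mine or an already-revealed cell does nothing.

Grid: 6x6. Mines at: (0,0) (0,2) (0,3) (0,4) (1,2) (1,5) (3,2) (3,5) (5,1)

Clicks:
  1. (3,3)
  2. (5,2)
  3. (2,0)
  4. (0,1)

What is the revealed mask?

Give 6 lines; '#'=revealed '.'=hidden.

Answer: .#....
##....
##....
##.#..
##....
..#...

Derivation:
Click 1 (3,3) count=1: revealed 1 new [(3,3)] -> total=1
Click 2 (5,2) count=1: revealed 1 new [(5,2)] -> total=2
Click 3 (2,0) count=0: revealed 8 new [(1,0) (1,1) (2,0) (2,1) (3,0) (3,1) (4,0) (4,1)] -> total=10
Click 4 (0,1) count=3: revealed 1 new [(0,1)] -> total=11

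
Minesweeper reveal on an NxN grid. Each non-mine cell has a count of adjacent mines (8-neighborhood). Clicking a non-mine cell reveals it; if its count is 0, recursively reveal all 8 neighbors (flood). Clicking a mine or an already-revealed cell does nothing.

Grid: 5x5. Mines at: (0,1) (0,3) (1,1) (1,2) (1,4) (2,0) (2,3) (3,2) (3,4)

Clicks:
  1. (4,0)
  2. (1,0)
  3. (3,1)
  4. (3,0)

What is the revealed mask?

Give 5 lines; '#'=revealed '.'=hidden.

Click 1 (4,0) count=0: revealed 4 new [(3,0) (3,1) (4,0) (4,1)] -> total=4
Click 2 (1,0) count=3: revealed 1 new [(1,0)] -> total=5
Click 3 (3,1) count=2: revealed 0 new [(none)] -> total=5
Click 4 (3,0) count=1: revealed 0 new [(none)] -> total=5

Answer: .....
#....
.....
##...
##...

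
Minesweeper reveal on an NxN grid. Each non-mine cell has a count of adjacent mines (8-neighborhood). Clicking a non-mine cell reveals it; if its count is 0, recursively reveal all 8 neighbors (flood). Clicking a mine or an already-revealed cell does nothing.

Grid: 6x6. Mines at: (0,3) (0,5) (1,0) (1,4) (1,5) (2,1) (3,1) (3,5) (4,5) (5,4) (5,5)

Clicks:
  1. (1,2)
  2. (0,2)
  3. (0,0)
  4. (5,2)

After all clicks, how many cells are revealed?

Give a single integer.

Click 1 (1,2) count=2: revealed 1 new [(1,2)] -> total=1
Click 2 (0,2) count=1: revealed 1 new [(0,2)] -> total=2
Click 3 (0,0) count=1: revealed 1 new [(0,0)] -> total=3
Click 4 (5,2) count=0: revealed 8 new [(4,0) (4,1) (4,2) (4,3) (5,0) (5,1) (5,2) (5,3)] -> total=11

Answer: 11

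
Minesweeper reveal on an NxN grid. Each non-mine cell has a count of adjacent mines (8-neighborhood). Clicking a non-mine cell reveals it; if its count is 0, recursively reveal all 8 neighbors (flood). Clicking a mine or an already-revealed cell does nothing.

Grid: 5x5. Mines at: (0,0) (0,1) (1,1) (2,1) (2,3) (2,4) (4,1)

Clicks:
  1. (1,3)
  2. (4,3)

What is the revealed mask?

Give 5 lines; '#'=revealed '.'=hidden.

Click 1 (1,3) count=2: revealed 1 new [(1,3)] -> total=1
Click 2 (4,3) count=0: revealed 6 new [(3,2) (3,3) (3,4) (4,2) (4,3) (4,4)] -> total=7

Answer: .....
...#.
.....
..###
..###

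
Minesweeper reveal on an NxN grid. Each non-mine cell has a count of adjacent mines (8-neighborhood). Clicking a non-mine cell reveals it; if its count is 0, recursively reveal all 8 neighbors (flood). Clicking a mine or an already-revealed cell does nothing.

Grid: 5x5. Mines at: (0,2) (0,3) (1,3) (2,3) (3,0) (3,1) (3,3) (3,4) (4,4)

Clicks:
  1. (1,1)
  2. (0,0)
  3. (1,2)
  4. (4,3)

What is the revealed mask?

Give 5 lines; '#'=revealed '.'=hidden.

Click 1 (1,1) count=1: revealed 1 new [(1,1)] -> total=1
Click 2 (0,0) count=0: revealed 5 new [(0,0) (0,1) (1,0) (2,0) (2,1)] -> total=6
Click 3 (1,2) count=4: revealed 1 new [(1,2)] -> total=7
Click 4 (4,3) count=3: revealed 1 new [(4,3)] -> total=8

Answer: ##...
###..
##...
.....
...#.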